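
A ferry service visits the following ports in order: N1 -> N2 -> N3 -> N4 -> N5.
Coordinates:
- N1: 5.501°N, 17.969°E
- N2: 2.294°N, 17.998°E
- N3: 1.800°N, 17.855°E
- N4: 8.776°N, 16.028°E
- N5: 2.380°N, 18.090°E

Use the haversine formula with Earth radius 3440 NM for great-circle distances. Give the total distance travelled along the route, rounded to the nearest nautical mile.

1060 NM

Leg distances:
N1→N2: 192.6 NM  (cumulative 192.6 NM)
N2→N3: 30.9 NM  (cumulative 223.4 NM)
N3→N4: 432.8 NM  (cumulative 656.3 NM)
N4→N5: 403.3 NM  (cumulative 1059.5 NM)
Total route length ≈ 1060 NM.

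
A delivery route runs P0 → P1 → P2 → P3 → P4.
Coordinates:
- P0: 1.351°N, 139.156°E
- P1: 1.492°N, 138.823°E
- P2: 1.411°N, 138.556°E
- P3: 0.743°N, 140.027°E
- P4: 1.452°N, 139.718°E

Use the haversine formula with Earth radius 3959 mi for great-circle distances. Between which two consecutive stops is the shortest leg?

Leg distances:
P0→P1: 25.0 mi
P1→P2: 19.3 mi
P2→P3: 111.6 mi
P3→P4: 53.4 mi
The shortest leg is P1–P2 at 19.3 mi.

P1–P2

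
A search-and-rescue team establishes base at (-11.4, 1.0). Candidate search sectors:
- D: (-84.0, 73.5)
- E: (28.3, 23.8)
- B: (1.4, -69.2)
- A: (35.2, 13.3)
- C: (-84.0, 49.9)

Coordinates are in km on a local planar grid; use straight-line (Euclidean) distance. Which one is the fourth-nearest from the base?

Distances from the base ((-11.4, 1.0)):
E: 45.8 km
A: 48.2 km
B: 71.4 km
C: 87.5 km
D: 102.6 km
The fourth-nearest is C at 87.5 km.

C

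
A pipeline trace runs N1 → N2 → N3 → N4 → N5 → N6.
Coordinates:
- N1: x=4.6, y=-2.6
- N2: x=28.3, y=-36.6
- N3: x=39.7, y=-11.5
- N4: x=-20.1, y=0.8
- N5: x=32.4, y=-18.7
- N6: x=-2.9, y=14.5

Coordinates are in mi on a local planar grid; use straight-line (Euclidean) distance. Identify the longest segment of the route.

N3–N4

Leg distances:
N1→N2: 41.4 mi
N2→N3: 27.6 mi
N3→N4: 61.1 mi
N4→N5: 56.0 mi
N5→N6: 48.5 mi
The longest leg is N3–N4 at 61.1 mi.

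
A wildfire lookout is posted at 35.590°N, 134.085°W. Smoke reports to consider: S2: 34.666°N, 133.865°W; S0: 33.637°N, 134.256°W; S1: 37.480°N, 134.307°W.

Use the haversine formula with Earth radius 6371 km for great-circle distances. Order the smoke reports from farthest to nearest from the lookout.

Distance from the lookout at 35.590°N, 134.085°W to each:
S0 33.637°N, 134.256°W: 217.7 km
S1 37.480°N, 134.307°W: 211.1 km
S2 34.666°N, 133.865°W: 104.7 km

S0, S1, S2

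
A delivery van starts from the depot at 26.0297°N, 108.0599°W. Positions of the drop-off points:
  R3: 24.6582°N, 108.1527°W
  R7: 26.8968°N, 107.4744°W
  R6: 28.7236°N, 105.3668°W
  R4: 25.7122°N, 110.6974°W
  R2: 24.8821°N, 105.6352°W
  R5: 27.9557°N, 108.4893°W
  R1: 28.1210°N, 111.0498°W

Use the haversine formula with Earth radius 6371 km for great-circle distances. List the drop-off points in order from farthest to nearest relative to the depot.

R6, R1, R2, R4, R5, R3, R7

Distances from the depot:
R6 28.7236°N, 105.3668°W: 400.5 km
R1 28.1210°N, 111.0498°W: 376.4 km
R2 24.8821°N, 105.6352°W: 274.8 km
R4 25.7122°N, 110.6974°W: 266.2 km
R5 27.9557°N, 108.4893°W: 218.3 km
R3 24.6582°N, 108.1527°W: 152.8 km
R7 26.8968°N, 107.4744°W: 112.7 km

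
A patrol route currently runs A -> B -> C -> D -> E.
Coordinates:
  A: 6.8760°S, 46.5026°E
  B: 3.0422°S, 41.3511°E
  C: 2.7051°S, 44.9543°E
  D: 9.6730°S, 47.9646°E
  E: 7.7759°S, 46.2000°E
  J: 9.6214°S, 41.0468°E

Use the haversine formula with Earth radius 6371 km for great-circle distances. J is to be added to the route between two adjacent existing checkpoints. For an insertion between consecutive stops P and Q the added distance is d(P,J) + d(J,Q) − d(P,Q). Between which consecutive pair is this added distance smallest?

Added distance for inserting J between each consecutive pair:
A–B: 693.6 km
B–C: 1212.4 km
C–D: 797.1 km
D–E: 1074.2 km
Smallest added distance is 693.6 km, inserting between A and B.

between A and B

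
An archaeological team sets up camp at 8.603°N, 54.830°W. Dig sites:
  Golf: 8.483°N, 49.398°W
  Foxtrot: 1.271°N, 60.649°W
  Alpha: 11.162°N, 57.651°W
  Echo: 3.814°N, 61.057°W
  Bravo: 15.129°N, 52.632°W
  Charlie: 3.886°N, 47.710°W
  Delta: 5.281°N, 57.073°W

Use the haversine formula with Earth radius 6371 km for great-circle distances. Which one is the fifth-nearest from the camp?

Echo

Distances from the camp (8.603°N, 54.830°W):
Alpha: 420.1 km
Delta: 444.7 km
Golf: 597.5 km
Bravo: 764.0 km
Echo: 870.1 km
Charlie: 945.6 km
Foxtrot: 1039.1 km
The fifth-nearest is Echo at 870.1 km.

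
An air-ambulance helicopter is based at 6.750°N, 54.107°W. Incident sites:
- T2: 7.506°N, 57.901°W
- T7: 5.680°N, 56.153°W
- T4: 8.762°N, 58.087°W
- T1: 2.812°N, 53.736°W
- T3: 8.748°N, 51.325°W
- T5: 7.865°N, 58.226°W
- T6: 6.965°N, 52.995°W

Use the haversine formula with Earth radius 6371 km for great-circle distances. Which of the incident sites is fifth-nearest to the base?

T1

Distances from the base (6.750°N, 54.107°W):
T6: 125.1 km
T7: 255.6 km
T3: 378.6 km
T2: 427.0 km
T1: 439.8 km
T5: 470.9 km
T4: 492.3 km
The fifth-nearest is T1 at 439.8 km.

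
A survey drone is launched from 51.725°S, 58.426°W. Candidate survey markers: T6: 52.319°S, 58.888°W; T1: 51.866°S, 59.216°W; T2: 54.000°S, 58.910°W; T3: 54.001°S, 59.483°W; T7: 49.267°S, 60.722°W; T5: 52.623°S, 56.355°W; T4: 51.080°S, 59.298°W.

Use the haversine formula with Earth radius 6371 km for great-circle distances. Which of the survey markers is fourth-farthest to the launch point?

Distances from the launch point (51.725°S, 58.426°W):
T7: 317.9 km
T3: 262.8 km
T2: 255.0 km
T5: 172.9 km
T4: 93.8 km
T6: 73.2 km
T1: 56.5 km
The fourth-farthest is T5 at 172.9 km.

T5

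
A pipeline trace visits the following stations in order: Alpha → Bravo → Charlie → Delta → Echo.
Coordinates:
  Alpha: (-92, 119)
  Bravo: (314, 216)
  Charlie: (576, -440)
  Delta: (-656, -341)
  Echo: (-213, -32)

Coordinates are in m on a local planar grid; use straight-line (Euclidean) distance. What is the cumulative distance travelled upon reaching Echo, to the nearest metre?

Leg distances:
Alpha→Bravo: 417.4 m  (cumulative 417.4 m)
Bravo→Charlie: 706.4 m  (cumulative 1123.8 m)
Charlie→Delta: 1236.0 m  (cumulative 2359.8 m)
Delta→Echo: 540.1 m  (cumulative 2899.9 m)
Cumulative distance at Echo ≈ 2900 m.

2900 m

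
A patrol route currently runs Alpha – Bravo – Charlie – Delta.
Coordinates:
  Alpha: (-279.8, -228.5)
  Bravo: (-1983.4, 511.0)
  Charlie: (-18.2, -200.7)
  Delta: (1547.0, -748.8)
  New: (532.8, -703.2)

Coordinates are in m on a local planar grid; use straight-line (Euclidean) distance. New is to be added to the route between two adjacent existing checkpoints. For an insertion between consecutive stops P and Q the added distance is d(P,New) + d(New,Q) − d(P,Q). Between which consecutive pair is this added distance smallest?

between Charlie and Delta

Added distance for inserting New between each consecutive pair:
Alpha–Bravo: 1877.8 m
Bravo–Charlie: 1449.5 m
Charlie–Delta: 102.6 m
Smallest added distance is 102.6 m, inserting between Charlie and Delta.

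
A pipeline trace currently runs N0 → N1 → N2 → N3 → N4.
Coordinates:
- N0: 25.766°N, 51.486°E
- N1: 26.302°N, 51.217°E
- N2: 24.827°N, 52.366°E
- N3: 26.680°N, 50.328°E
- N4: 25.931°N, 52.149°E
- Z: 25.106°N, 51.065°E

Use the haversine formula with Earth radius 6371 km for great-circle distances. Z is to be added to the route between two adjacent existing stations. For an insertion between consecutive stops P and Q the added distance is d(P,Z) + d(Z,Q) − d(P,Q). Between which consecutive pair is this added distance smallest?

between N2 and N3

Added distance for inserting Z between each consecutive pair:
N0–N1: 153.2 km
N1–N2: 68.2 km
N2–N3: 34.7 km
N3–N4: 132.5 km
Smallest added distance is 34.7 km, inserting between N2 and N3.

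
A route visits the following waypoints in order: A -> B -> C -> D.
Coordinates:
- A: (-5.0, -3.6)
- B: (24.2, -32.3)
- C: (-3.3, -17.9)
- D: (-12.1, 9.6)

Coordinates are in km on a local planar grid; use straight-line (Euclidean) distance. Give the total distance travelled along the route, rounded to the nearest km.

101 km

Leg distances:
A→B: 40.9 km  (cumulative 40.9 km)
B→C: 31.0 km  (cumulative 72.0 km)
C→D: 28.9 km  (cumulative 100.9 km)
Total route length ≈ 101 km.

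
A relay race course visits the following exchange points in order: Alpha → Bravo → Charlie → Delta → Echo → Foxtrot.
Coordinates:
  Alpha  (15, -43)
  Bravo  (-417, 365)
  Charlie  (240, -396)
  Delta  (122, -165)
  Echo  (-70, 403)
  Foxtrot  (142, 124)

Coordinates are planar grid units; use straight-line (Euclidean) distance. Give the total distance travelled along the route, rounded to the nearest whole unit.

2809

Leg distances:
Alpha→Bravo: 594.2  (cumulative 594.2)
Bravo→Charlie: 1005.4  (cumulative 1599.6)
Charlie→Delta: 259.4  (cumulative 1859.0)
Delta→Echo: 599.6  (cumulative 2458.5)
Echo→Foxtrot: 350.4  (cumulative 2809.0)
Total route length ≈ 2809.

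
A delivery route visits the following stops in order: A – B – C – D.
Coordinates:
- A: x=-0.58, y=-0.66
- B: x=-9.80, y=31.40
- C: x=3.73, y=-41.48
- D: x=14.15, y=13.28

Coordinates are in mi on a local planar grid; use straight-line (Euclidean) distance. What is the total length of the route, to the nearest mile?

Leg distances:
A→B: 33.4 mi  (cumulative 33.4 mi)
B→C: 74.1 mi  (cumulative 107.5 mi)
C→D: 55.7 mi  (cumulative 163.2 mi)
Total route length ≈ 163 mi.

163 mi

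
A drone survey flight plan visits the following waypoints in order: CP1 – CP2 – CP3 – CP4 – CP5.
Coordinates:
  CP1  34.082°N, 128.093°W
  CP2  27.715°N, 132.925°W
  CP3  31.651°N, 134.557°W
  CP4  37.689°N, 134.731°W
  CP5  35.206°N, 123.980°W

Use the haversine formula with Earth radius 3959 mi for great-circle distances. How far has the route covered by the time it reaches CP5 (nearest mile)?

1853 mi

Leg distances:
CP1→CP2: 524.8 mi  (cumulative 524.8 mi)
CP2→CP3: 289.1 mi  (cumulative 813.9 mi)
CP3→CP4: 417.3 mi  (cumulative 1231.2 mi)
CP4→CP5: 621.3 mi  (cumulative 1852.5 mi)
Cumulative distance at CP5 ≈ 1853 mi.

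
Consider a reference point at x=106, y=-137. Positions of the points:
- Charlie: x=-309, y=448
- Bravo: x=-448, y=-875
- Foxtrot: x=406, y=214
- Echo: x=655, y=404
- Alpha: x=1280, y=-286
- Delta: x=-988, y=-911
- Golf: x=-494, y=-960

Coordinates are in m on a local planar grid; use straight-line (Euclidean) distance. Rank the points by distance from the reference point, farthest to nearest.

Delta, Alpha, Golf, Bravo, Echo, Charlie, Foxtrot

Distance from the reference point at x=106, y=-137 to each:
Delta x=-988, y=-911: 1340.1 m
Alpha x=1280, y=-286: 1183.4 m
Golf x=-494, y=-960: 1018.5 m
Bravo x=-448, y=-875: 922.8 m
Echo x=655, y=404: 770.8 m
Charlie x=-309, y=448: 717.3 m
Foxtrot x=406, y=214: 461.7 m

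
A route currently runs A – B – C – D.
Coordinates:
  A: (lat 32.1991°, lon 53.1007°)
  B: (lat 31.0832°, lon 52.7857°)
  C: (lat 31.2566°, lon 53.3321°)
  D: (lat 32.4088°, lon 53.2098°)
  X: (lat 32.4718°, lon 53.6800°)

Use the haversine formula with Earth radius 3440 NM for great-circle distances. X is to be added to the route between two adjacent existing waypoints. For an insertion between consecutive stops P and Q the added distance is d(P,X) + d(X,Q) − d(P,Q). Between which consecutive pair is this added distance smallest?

Added distance for inserting X between each consecutive pair:
A–B: 59.8 NM
B–C: 140.2 NM
C–D: 29.8 NM
Smallest added distance is 29.8 NM, inserting between C and D.

between C and D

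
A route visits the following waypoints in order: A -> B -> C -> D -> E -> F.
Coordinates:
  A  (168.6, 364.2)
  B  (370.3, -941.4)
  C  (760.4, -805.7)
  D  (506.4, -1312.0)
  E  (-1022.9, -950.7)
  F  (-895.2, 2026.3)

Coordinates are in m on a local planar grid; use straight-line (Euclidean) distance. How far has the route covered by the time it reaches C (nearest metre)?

1734 m

Leg distances:
A→B: 1321.1 m  (cumulative 1321.1 m)
B→C: 413.0 m  (cumulative 1734.1 m)
Cumulative distance at C ≈ 1734 m.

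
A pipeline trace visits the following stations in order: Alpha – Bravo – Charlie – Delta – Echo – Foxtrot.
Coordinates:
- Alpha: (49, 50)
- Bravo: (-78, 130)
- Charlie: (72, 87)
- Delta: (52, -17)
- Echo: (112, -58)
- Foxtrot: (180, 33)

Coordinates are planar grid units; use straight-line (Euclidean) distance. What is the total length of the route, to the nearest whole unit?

598

Leg distances:
Alpha→Bravo: 150.1  (cumulative 150.1)
Bravo→Charlie: 156.0  (cumulative 306.1)
Charlie→Delta: 105.9  (cumulative 412.0)
Delta→Echo: 72.7  (cumulative 484.7)
Echo→Foxtrot: 113.6  (cumulative 598.3)
Total route length ≈ 598.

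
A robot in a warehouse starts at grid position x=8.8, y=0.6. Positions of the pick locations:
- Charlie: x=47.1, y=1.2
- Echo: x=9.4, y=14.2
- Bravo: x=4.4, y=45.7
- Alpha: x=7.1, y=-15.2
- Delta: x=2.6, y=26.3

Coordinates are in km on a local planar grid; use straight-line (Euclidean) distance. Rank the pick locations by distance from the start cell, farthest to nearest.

Distance from the start cell at x=8.8, y=0.6 to each:
Bravo x=4.4, y=45.7: 45.3 km
Charlie x=47.1, y=1.2: 38.3 km
Delta x=2.6, y=26.3: 26.4 km
Alpha x=7.1, y=-15.2: 15.9 km
Echo x=9.4, y=14.2: 13.6 km

Bravo, Charlie, Delta, Alpha, Echo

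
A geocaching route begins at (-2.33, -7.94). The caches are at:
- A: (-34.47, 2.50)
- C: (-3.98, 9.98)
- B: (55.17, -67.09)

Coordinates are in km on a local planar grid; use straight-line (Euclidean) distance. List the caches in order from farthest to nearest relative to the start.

B, A, C

Computing each straight-line distance from (-2.33, -7.94):
B (55.17, -67.09): 82.5 km
A (-34.47, 2.50): 33.8 km
C (-3.98, 9.98): 18.0 km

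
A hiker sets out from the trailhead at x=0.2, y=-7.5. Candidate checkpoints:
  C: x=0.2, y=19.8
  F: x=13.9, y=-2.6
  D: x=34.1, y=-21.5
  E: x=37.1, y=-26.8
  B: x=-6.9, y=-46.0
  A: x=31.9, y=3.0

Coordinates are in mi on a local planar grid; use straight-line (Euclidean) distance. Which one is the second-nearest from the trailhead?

Distances from the trailhead (x=0.2, y=-7.5):
F: 14.5 mi
C: 27.3 mi
A: 33.4 mi
D: 36.7 mi
B: 39.1 mi
E: 41.6 mi
The second-nearest is C at 27.3 mi.

C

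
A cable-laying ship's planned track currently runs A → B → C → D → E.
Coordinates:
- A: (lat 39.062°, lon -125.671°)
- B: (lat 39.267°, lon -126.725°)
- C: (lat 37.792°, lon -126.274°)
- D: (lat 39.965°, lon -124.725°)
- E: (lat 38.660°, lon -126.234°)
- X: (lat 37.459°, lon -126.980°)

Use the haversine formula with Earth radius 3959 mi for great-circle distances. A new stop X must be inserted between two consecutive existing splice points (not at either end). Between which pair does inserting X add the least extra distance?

Added distance for inserting X between each consecutive pair:
A–B: 199.0 mi
B–C: 65.9 mi
C–D: 84.8 mi
D–E: 183.0 mi
Smallest added distance is 65.9 mi, inserting between B and C.

between B and C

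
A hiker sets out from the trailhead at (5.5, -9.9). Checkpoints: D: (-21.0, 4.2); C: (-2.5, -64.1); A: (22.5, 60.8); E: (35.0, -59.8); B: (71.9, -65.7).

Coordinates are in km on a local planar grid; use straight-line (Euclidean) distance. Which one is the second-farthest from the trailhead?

A

Distances from the trailhead ((5.5, -9.9)):
B: 86.7 km
A: 72.7 km
E: 58.0 km
C: 54.8 km
D: 30.0 km
The second-farthest is A at 72.7 km.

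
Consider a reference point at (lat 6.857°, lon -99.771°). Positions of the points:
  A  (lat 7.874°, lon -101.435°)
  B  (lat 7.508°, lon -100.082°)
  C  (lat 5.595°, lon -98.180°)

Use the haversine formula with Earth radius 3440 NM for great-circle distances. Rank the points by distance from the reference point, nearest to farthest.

B, A, C

Computing each great-circle distance from (lat 6.857°, lon -99.771°):
B (lat 7.508°, lon -100.082°): 43.3 NM
A (lat 7.874°, lon -101.435°): 116.4 NM
C (lat 5.595°, lon -98.180°): 121.5 NM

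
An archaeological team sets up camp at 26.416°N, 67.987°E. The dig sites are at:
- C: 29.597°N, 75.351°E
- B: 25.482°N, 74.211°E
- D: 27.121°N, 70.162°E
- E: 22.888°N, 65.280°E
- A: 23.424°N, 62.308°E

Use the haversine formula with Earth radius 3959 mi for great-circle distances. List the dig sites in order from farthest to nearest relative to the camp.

C, A, B, E, D

Distance from the camp at 26.416°N, 67.987°E to each:
C 29.597°N, 75.351°E: 500.0 mi
A 23.424°N, 62.308°E: 411.5 mi
B 25.482°N, 74.211°E: 392.0 mi
E 22.888°N, 65.280°E: 297.2 mi
D 27.121°N, 70.162°E: 142.7 mi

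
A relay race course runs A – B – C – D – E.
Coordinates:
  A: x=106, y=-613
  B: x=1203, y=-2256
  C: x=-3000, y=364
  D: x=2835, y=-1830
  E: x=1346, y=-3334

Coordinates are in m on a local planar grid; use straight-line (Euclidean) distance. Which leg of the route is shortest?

A–B

Leg distances:
A→B: 1975.6 m
B→C: 4952.7 m
C→D: 6233.8 m
D→E: 2116.4 m
The shortest leg is A–B at 1975.6 m.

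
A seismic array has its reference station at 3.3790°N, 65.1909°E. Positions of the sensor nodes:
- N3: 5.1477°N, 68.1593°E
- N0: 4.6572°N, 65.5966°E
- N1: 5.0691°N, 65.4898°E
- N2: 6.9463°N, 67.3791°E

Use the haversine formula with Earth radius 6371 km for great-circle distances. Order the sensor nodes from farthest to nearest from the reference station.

Distance from the reference station at 3.3790°N, 65.1909°E to each:
N2 6.9463°N, 67.3791°E: 464.8 km
N3 5.1477°N, 68.1593°E: 383.4 km
N1 5.0691°N, 65.4898°E: 190.8 km
N0 4.6572°N, 65.5966°E: 149.1 km

N2, N3, N1, N0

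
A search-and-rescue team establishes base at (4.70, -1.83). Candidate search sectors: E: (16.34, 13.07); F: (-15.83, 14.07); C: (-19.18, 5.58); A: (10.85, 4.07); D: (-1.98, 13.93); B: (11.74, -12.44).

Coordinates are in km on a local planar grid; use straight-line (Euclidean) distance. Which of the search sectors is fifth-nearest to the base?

Distance to each, sorted:
A: 8.5 km
B: 12.7 km
D: 17.1 km
E: 18.9 km
C: 25.0 km
F: 26.0 km
The fifth-nearest is C at 25.0 km.

C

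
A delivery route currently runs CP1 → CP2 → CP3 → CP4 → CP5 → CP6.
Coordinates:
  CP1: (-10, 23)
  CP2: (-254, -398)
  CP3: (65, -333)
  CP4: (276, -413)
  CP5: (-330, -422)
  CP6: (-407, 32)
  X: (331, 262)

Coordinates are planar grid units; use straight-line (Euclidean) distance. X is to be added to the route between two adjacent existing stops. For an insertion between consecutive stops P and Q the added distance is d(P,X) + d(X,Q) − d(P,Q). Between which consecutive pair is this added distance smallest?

Added distance for inserting X between each consecutive pair:
CP1–CP2: 811.8
CP2–CP3: 1208.1
CP3–CP4: 1103.3
CP4–CP5: 1022.4
CP5–CP6: 1263.7
Smallest added distance is 811.8, inserting between CP1 and CP2.

between CP1 and CP2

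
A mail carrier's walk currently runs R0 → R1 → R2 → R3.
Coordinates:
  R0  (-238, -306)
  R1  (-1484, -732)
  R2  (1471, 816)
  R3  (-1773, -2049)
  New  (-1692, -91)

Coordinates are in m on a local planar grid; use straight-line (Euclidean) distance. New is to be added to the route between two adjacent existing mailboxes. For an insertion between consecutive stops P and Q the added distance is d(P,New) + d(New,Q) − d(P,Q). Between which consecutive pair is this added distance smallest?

between R1 and R2

Added distance for inserting New between each consecutive pair:
R0–R1: 826.9 m
R1–R2: 628.5 m
R2–R3: 922.1 m
Smallest added distance is 628.5 m, inserting between R1 and R2.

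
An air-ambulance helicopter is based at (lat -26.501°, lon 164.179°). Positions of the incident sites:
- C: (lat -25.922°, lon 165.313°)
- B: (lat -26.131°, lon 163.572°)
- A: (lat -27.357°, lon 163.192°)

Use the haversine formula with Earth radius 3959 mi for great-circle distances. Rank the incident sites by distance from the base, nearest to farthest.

Distance from the base at (lat -26.501°, lon 164.179°) to each:
B (lat -26.131°, lon 163.572°): 45.5 mi
C (lat -25.922°, lon 165.313°): 80.9 mi
A (lat -27.357°, lon 163.192°): 84.8 mi

B, C, A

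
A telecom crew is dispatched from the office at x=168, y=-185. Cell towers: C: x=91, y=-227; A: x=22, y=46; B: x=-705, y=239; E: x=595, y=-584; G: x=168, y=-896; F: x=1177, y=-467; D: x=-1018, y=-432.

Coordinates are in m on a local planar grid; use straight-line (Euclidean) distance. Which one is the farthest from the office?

Distance to each, sorted:
D: 1211.4 m
F: 1047.7 m
B: 970.5 m
G: 711.0 m
E: 584.4 m
A: 273.3 m
C: 87.7 m
The farthest is D at 1211.4 m.

D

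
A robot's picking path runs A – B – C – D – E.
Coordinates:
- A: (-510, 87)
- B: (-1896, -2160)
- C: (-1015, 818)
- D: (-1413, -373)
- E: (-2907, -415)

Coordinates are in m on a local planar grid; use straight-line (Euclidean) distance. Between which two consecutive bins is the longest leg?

B–C

Leg distances:
A→B: 2640.1 m
B→C: 3105.6 m
C→D: 1255.7 m
D→E: 1494.6 m
The longest leg is B–C at 3105.6 m.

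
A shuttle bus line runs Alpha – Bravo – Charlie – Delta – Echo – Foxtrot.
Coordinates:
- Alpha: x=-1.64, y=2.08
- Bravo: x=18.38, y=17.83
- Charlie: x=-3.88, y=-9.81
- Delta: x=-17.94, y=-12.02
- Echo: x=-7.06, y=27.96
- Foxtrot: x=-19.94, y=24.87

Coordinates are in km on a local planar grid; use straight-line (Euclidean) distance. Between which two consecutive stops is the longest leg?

Leg distances:
Alpha→Bravo: 25.5 km
Bravo→Charlie: 35.5 km
Charlie→Delta: 14.2 km
Delta→Echo: 41.4 km
Echo→Foxtrot: 13.2 km
The longest leg is Delta–Echo at 41.4 km.

Delta–Echo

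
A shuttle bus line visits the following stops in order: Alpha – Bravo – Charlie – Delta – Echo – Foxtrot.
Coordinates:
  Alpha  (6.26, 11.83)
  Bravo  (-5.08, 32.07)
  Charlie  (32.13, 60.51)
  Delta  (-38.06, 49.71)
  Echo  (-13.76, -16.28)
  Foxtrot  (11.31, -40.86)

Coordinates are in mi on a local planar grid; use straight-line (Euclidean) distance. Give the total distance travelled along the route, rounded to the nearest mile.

Leg distances:
Alpha→Bravo: 23.2 mi  (cumulative 23.2 mi)
Bravo→Charlie: 46.8 mi  (cumulative 70.0 mi)
Charlie→Delta: 71.0 mi  (cumulative 141.1 mi)
Delta→Echo: 70.3 mi  (cumulative 211.4 mi)
Echo→Foxtrot: 35.1 mi  (cumulative 246.5 mi)
Total route length ≈ 246 mi.

246 mi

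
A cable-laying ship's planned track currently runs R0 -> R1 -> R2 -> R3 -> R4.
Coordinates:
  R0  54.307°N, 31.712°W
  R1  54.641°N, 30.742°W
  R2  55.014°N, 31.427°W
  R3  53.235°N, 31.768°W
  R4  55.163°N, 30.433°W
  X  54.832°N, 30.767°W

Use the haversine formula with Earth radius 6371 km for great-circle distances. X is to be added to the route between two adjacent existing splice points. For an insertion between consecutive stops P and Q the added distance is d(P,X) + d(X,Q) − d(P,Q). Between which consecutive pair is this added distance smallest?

Added distance for inserting X between each consecutive pair:
R0–R1: 32.8 km
R1–R2: 7.7 km
R2–R3: 36.9 km
R3–R4: 0.5 km
Smallest added distance is 0.5 km, inserting between R3 and R4.

between R3 and R4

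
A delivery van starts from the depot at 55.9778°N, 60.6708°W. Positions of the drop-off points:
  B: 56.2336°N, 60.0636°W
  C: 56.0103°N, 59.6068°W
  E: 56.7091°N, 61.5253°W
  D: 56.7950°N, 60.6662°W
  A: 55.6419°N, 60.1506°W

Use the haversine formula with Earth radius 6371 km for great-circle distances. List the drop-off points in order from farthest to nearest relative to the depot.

E, D, C, A, B

Distances from the depot:
E 56.7091°N, 61.5253°W: 96.9 km
D 56.7950°N, 60.6662°W: 90.9 km
C 56.0103°N, 59.6068°W: 66.3 km
A 55.6419°N, 60.1506°W: 49.5 km
B 56.2336°N, 60.0636°W: 47.2 km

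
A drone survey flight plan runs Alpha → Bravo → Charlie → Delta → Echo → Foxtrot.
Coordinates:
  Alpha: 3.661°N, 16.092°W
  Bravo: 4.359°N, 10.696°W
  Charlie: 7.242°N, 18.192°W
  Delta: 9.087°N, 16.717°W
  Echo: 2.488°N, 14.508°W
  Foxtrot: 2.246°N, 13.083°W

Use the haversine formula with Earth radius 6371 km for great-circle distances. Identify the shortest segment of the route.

Echo–Foxtrot

Leg distances:
Alpha→Bravo: 603.5 km
Bravo→Charlie: 889.0 km
Charlie→Delta: 261.6 km
Delta→Echo: 773.4 km
Echo→Foxtrot: 160.6 km
The shortest leg is Echo–Foxtrot at 160.6 km.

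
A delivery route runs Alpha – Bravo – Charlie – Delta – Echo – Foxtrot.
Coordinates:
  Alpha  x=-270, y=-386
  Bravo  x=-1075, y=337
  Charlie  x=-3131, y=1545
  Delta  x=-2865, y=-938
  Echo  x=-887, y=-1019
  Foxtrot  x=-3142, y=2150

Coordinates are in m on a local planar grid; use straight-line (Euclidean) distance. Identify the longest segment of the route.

Leg distances:
Alpha→Bravo: 1082.0 m
Bravo→Charlie: 2384.6 m
Charlie→Delta: 2497.2 m
Delta→Echo: 1979.7 m
Echo→Foxtrot: 3889.4 m
The longest leg is Echo–Foxtrot at 3889.4 m.

Echo–Foxtrot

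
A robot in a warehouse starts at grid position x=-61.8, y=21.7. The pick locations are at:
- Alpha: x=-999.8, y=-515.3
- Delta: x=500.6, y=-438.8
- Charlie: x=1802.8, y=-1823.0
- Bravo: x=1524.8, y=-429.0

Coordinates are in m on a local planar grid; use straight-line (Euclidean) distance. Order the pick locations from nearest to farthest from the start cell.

Distance from the start cell at x=-61.8, y=21.7 to each:
Delta x=500.6, y=-438.8: 726.9 m
Alpha x=-999.8, y=-515.3: 1080.8 m
Bravo x=1524.8, y=-429.0: 1649.4 m
Charlie x=1802.8, y=-1823.0: 2622.9 m

Delta, Alpha, Bravo, Charlie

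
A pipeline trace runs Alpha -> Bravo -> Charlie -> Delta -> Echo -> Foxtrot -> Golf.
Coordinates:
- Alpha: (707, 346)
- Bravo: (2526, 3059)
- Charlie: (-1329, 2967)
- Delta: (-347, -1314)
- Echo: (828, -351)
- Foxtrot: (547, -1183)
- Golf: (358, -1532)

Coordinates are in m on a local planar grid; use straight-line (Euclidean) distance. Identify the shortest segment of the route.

Leg distances:
Alpha→Bravo: 3266.4 m
Bravo→Charlie: 3856.1 m
Charlie→Delta: 4392.2 m
Delta→Echo: 1519.2 m
Echo→Foxtrot: 878.2 m
Foxtrot→Golf: 396.9 m
The shortest leg is Foxtrot–Golf at 396.9 m.

Foxtrot–Golf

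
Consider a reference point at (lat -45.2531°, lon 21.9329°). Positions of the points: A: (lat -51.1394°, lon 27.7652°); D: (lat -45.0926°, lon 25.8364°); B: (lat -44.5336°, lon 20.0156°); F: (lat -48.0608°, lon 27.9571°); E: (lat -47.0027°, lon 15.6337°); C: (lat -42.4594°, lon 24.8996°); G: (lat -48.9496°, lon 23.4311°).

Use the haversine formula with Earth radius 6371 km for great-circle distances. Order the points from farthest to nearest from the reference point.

Distance from the reference point at (lat -45.2531°, lon 21.9329°) to each:
A (lat -51.1394°, lon 27.7652°): 783.8 km
F (lat -48.0608°, lon 27.9571°): 555.5 km
E (lat -47.0027°, lon 15.6337°): 522.8 km
G (lat -48.9496°, lon 23.4311°): 426.4 km
C (lat -42.4594°, lon 24.8996°): 391.2 km
D (lat -45.0926°, lon 25.8364°): 306.5 km
B (lat -44.5336°, lon 20.0156°): 170.9 km

A, F, E, G, C, D, B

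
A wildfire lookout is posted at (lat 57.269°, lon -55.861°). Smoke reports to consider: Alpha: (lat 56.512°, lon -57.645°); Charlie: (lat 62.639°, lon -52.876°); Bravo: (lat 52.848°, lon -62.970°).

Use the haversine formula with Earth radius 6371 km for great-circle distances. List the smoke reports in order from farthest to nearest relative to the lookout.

Bravo, Charlie, Alpha

Distance from the lookout at (lat 57.269°, lon -55.861°) to each:
Bravo (lat 52.848°, lon -62.970°): 667.6 km
Charlie (lat 62.639°, lon -52.876°): 619.6 km
Alpha (lat 56.512°, lon -57.645°): 137.2 km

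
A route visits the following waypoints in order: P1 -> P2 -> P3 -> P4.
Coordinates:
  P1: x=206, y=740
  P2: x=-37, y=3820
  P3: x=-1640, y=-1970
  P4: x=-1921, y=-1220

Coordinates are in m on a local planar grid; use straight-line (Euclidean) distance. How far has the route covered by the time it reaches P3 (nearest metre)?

9097 m

Leg distances:
P1→P2: 3089.6 m  (cumulative 3089.6 m)
P2→P3: 6007.8 m  (cumulative 9097.4 m)
Cumulative distance at P3 ≈ 9097 m.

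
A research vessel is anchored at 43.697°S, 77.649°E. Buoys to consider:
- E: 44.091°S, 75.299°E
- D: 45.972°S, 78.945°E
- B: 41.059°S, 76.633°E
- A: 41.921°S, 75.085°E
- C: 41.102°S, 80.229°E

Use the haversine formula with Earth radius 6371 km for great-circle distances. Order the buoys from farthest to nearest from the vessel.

Distance from the vessel at 43.697°S, 77.649°E to each:
C 41.102°S, 80.229°E: 357.9 km
B 41.059°S, 76.633°E: 305.0 km
A 41.921°S, 75.085°E: 287.6 km
D 45.972°S, 78.945°E: 272.8 km
E 44.091°S, 75.299°E: 193.3 km

C, B, A, D, E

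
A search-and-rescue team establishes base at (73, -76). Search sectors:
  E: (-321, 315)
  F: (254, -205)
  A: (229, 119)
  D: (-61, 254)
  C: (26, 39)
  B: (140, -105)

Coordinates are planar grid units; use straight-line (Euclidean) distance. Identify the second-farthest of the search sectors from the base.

Distances from the base ((73, -76)):
E: 555.1
D: 356.2
A: 249.7
F: 222.3
C: 124.2
B: 73.0
The second-farthest is D at 356.2.

D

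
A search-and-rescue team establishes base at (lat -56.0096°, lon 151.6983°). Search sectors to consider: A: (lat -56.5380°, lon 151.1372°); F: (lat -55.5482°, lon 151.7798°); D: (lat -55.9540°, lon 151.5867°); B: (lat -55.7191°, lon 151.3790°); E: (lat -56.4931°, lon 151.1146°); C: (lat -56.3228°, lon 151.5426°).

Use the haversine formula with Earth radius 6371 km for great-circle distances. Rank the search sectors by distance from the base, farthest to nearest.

A, E, F, B, C, D

Distance from the base at (lat -56.0096°, lon 151.6983°) to each:
A (lat -56.5380°, lon 151.1372°): 68.2 km
E (lat -56.4931°, lon 151.1146°): 64.7 km
F (lat -55.5482°, lon 151.7798°): 51.6 km
B (lat -55.7191°, lon 151.3790°): 38.0 km
C (lat -56.3228°, lon 151.5426°): 36.1 km
D (lat -55.9540°, lon 151.5867°): 9.3 km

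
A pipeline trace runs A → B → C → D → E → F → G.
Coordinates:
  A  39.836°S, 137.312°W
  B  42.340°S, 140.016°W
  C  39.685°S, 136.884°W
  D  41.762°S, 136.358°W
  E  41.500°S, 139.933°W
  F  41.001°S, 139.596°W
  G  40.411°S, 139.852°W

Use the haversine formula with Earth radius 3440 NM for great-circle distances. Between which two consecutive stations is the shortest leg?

Leg distances:
A→B: 193.8 NM
B→C: 213.4 NM
C→D: 127.0 NM
D→E: 161.2 NM
E→F: 33.6 NM
F→G: 37.3 NM
The shortest leg is E–F at 33.6 NM.

E–F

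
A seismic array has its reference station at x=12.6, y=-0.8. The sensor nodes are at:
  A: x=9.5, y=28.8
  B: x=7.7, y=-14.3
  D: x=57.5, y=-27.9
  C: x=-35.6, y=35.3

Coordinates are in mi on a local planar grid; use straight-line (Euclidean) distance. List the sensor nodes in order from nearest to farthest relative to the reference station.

B, A, D, C

Distances from the reference station:
B x=7.7, y=-14.3: 14.4 mi
A x=9.5, y=28.8: 29.8 mi
D x=57.5, y=-27.9: 52.4 mi
C x=-35.6, y=35.3: 60.2 mi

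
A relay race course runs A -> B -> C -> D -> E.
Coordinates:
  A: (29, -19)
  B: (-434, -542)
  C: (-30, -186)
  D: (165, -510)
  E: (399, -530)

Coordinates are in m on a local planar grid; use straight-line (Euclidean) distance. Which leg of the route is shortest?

Leg distances:
A→B: 698.5 m
B→C: 538.5 m
C→D: 378.2 m
D→E: 234.9 m
The shortest leg is D–E at 234.9 m.

D–E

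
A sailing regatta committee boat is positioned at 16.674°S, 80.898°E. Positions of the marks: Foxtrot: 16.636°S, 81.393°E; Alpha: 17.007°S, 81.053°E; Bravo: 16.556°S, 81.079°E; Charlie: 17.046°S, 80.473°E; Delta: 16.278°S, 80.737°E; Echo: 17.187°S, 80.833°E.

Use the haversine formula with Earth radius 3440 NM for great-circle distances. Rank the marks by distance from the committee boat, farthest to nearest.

Charlie, Echo, Foxtrot, Delta, Alpha, Bravo

Distance from the committee boat at 16.674°S, 80.898°E to each:
Charlie 17.046°S, 80.473°E: 33.1 NM
Echo 17.187°S, 80.833°E: 31.0 NM
Foxtrot 16.636°S, 81.393°E: 28.6 NM
Delta 16.278°S, 80.737°E: 25.5 NM
Alpha 17.007°S, 81.053°E: 21.9 NM
Bravo 16.556°S, 81.079°E: 12.6 NM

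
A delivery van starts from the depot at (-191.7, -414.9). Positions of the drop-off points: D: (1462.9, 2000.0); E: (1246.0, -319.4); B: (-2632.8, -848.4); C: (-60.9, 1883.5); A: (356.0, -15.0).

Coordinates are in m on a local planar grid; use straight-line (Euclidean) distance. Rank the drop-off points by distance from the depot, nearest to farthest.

A, E, C, B, D

Distance from the depot at (-191.7, -414.9) to each:
A (356.0, -15.0): 678.2 m
E (1246.0, -319.4): 1440.9 m
C (-60.9, 1883.5): 2302.1 m
B (-2632.8, -848.4): 2479.3 m
D (1462.9, 2000.0): 2927.4 m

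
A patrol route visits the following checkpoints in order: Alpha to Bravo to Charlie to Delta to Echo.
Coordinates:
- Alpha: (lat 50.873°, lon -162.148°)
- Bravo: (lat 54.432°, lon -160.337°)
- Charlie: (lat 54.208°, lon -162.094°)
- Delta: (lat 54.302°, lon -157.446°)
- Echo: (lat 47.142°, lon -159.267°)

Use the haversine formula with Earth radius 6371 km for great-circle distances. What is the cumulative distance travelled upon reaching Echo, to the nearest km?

Leg distances:
Alpha→Bravo: 414.1 km  (cumulative 414.1 km)
Bravo→Charlie: 116.6 km  (cumulative 530.8 km)
Charlie→Delta: 302.0 km  (cumulative 832.8 km)
Delta→Echo: 806.3 km  (cumulative 1639.2 km)
Cumulative distance at Echo ≈ 1639 km.

1639 km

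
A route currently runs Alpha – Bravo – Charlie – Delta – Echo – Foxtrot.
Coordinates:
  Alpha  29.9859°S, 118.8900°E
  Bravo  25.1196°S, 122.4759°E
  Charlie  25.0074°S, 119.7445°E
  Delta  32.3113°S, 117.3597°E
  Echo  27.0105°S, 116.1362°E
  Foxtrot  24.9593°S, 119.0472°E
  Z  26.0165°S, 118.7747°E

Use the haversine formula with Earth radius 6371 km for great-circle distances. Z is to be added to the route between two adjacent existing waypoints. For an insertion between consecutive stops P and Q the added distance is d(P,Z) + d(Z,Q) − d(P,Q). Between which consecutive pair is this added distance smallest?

between Charlie and Delta

Added distance for inserting Z between each consecutive pair:
Alpha–Bravo: 179.7 km
Bravo–Charlie: 257.5 km
Charlie–Delta: 17.1 km
Delta–Echo: 397.0 km
Echo–Foxtrot: 35.9 km
Smallest added distance is 17.1 km, inserting between Charlie and Delta.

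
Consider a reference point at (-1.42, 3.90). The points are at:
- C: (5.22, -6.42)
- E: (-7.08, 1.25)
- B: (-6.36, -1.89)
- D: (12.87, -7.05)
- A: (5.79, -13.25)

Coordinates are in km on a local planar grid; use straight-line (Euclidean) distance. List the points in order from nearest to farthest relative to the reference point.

Computing each straight-line distance from (-1.42, 3.90):
E (-7.08, 1.25): 6.2 km
B (-6.36, -1.89): 7.6 km
C (5.22, -6.42): 12.3 km
D (12.87, -7.05): 18.0 km
A (5.79, -13.25): 18.6 km

E, B, C, D, A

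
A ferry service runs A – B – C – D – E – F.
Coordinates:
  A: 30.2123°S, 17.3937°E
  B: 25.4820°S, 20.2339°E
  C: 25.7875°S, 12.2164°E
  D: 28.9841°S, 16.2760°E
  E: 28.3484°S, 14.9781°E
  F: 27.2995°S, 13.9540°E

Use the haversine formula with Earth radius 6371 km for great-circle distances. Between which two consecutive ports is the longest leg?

Leg distances:
A→B: 595.4 km
B→C: 804.3 km
C→D: 535.6 km
D→E: 145.0 km
E→F: 154.1 km
The longest leg is B–C at 804.3 km.

B–C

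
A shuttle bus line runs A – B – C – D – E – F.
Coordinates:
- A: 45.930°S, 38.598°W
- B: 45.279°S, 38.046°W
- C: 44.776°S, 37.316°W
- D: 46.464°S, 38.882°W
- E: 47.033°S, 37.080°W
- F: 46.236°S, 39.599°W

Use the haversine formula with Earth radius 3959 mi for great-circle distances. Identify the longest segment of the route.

Leg distances:
A→B: 52.3 mi
B→C: 49.8 mi
C→D: 139.0 mi
D→E: 93.9 mi
E→F: 131.6 mi
The longest leg is C–D at 139.0 mi.

C–D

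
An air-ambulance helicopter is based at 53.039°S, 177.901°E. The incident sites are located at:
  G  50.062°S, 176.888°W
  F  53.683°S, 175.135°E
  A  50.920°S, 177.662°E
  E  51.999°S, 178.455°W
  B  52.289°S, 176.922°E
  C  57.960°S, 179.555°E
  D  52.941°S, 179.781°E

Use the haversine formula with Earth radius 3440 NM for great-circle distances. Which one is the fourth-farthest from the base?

A

Distances from the base (53.039°S, 177.901°E):
C: 300.7 NM
G: 264.1 NM
E: 147.0 NM
A: 127.5 NM
F: 106.4 NM
D: 68.2 NM
B: 57.4 NM
The fourth-farthest is A at 127.5 NM.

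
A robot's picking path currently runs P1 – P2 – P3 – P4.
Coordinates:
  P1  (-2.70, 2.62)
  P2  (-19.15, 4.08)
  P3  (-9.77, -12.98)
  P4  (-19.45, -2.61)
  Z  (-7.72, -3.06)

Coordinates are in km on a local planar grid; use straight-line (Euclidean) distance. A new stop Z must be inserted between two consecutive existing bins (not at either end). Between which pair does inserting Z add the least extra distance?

Added distance for inserting Z between each consecutive pair:
P1–P2: 4.5 km
P2–P3: 4.1 km
P3–P4: 7.7 km
Smallest added distance is 4.1 km, inserting between P2 and P3.

between P2 and P3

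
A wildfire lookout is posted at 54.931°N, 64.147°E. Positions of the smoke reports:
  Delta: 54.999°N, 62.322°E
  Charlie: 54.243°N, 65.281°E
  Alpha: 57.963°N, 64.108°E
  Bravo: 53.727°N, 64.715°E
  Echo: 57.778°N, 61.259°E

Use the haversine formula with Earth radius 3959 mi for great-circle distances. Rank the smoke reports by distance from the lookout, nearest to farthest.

Computing each great-circle distance from 54.931°N, 64.147°E:
Charlie 54.243°N, 65.281°E: 65.7 mi
Delta 54.999°N, 62.322°E: 72.5 mi
Bravo 53.727°N, 64.715°E: 86.3 mi
Alpha 57.963°N, 64.108°E: 209.5 mi
Echo 57.778°N, 61.259°E: 225.6 mi

Charlie, Delta, Bravo, Alpha, Echo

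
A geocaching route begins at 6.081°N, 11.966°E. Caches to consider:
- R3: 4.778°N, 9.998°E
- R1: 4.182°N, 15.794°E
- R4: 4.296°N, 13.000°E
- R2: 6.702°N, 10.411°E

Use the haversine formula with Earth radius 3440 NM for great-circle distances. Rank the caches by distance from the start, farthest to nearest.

R1, R3, R4, R2

Distance from the start at 6.081°N, 11.966°E to each:
R1 4.182°N, 15.794°E: 255.7 NM
R3 4.778°N, 9.998°E: 141.3 NM
R4 4.296°N, 13.000°E: 123.7 NM
R2 6.702°N, 10.411°E: 100.0 NM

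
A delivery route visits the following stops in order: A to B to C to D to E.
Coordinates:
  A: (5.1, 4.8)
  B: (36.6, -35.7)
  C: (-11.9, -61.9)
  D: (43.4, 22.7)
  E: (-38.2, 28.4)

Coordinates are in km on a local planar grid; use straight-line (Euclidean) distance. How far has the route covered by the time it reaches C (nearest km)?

Leg distances:
A→B: 51.3 km  (cumulative 51.3 km)
B→C: 55.1 km  (cumulative 106.4 km)
Cumulative distance at C ≈ 106 km.

106 km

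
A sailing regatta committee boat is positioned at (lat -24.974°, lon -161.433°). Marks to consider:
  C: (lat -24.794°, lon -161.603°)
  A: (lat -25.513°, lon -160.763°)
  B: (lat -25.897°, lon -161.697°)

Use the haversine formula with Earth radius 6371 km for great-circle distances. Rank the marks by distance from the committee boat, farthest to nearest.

Computing each great-circle distance from (lat -24.974°, lon -161.433°):
B (lat -25.897°, lon -161.697°): 106.0 km
A (lat -25.513°, lon -160.763°): 90.2 km
C (lat -24.794°, lon -161.603°): 26.4 km

B, A, C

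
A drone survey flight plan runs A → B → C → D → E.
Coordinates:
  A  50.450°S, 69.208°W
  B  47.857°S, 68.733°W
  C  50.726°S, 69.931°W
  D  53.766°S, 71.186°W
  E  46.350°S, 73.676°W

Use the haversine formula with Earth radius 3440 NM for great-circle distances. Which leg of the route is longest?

D–E

Leg distances:
A→B: 156.8 NM
B→C: 178.5 NM
C→D: 188.3 NM
D→E: 455.4 NM
The longest leg is D–E at 455.4 NM.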